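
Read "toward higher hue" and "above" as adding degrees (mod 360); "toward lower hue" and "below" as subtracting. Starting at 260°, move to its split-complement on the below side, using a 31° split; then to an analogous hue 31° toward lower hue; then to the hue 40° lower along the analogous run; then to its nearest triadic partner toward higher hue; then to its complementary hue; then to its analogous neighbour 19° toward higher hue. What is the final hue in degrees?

297°

260 + 149 = 409 → 409 − 360 = 49°   (split-comp 31° ↓)
49 − 31 = 18°   (analog 31° ↓)
18 − 40 = -22 → -22 + 360 = 338°   (analog 40° ↓)
338 + 120 = 458 → 458 − 360 = 98°   (triadic ↑)
98 + 180 = 278°   (complement)
278 + 19 = 297°   (analog 19° ↑)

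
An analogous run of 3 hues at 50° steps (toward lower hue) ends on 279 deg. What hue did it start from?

2 steps of 50° (toward lower hue) give a net shift of −100°.
Start = end − shift: 279 + 100 = 379 → 379 − 360 = 19°

19°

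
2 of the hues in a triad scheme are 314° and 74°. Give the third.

194°

A triad places three hues 120° apart.
The full set through 74° is {74°, 194°, 314°}.
Given {74°, 314°}, the missing hue is 194°.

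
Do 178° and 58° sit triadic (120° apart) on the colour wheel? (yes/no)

yes

Angular distance: |178 − 58| = 120 = 120°.
Triadic (120° apart) requires 120°.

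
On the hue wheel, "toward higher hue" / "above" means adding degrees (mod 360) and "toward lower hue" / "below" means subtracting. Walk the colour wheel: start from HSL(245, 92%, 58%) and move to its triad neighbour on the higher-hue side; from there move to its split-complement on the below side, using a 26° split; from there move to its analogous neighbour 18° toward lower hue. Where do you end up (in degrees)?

141°

+120° (triadic ↑): 245 + 120 = 365 → 365 − 360 = 5°
+154° (split-comp 26° ↓): 5 + 154 = 159°
−18° (analog 18° ↓): 159 − 18 = 141°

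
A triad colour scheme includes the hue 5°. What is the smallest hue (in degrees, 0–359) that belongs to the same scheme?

A triad places three hues 120° apart.
The full set through 5° is {5°, 125°, 245°}.

5°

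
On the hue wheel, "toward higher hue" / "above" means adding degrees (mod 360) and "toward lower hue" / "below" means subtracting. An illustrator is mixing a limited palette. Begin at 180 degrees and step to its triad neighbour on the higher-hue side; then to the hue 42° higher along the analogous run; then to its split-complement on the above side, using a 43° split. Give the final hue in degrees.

205°

180 + 120 = 300°   (triadic ↑)
300 + 42 = 342°   (analog 42° ↑)
342 + 223 = 565 → 565 − 360 = 205°   (split-comp 43° ↑)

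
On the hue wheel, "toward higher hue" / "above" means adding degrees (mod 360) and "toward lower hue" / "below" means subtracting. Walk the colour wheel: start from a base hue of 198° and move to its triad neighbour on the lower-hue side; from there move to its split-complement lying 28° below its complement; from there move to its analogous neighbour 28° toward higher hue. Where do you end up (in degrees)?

258°

−120° (triadic ↓): 198 − 120 = 78°
+152° (split-comp 28° ↓): 78 + 152 = 230°
+28° (analog 28° ↑): 230 + 28 = 258°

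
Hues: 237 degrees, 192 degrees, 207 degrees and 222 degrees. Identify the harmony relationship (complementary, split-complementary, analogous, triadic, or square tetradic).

Sort the hues: 192°, 207°, 222°, 237°.
Successive gaps around the wheel: 15°, 15°, 15°, 315°.
A run of hues at equal small steps (15°) with one large closing gap is an analogous group.

analogous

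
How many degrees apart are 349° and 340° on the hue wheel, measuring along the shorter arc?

9°

|349 − 340| = 9.
9 ≤ 180, so the shorter arc is 9°.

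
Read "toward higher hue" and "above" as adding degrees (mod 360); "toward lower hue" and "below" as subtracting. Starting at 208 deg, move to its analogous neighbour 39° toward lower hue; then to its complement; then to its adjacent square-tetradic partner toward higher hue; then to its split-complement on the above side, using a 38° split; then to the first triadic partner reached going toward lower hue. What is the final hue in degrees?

177°

−39° (analog 39° ↓): 208 − 39 = 169°
+180° (complement): 169 + 180 = 349°
+90° (square ↑): 349 + 90 = 439 → 439 − 360 = 79°
+218° (split-comp 38° ↑): 79 + 218 = 297°
−120° (triadic ↓): 297 − 120 = 177°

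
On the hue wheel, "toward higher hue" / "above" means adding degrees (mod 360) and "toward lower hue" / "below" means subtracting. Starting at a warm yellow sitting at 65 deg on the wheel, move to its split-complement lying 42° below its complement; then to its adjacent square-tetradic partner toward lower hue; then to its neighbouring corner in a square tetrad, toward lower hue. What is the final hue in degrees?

65 + 138 = 203°   (split-comp 42° ↓)
203 − 90 = 113°   (square ↓)
113 − 90 = 23°   (square ↓)

23°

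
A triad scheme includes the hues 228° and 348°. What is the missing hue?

A triad places three hues 120° apart.
The full set through 228° is {108°, 228°, 348°}.
Given {228°, 348°}, the missing hue is 108°.

108°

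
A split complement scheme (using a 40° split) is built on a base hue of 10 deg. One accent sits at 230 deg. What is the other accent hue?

Split-complementary hues sit 40° either side of the complement.
Complement of the base 10°: 10 + 180 = 190°
The given accent 230° is 40° one side of 190°; the other accent sits 40° the other side: 190 − 40 = 150°

150°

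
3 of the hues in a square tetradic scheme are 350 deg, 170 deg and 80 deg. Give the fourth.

260°

A square tetradic scheme places four hues every 90°.
The full set through 80° is {80°, 170°, 260°, 350°}.
Given {80°, 170°, 350°}, the missing hue is 260°.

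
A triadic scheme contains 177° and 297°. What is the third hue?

A triad spaces three hues 120° apart.
The full set is {57°, 177°, 297°}.

57°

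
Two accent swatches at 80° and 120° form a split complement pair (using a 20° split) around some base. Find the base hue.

The accents sit 20° either side of the complement, so the complement is their short-arc midpoint on the wheel.
Short-arc midpoint of 80° and 120°: 100°.
Base is 180° from the complement: 100 − 180 = -80 → -80 + 360 = 280°

280°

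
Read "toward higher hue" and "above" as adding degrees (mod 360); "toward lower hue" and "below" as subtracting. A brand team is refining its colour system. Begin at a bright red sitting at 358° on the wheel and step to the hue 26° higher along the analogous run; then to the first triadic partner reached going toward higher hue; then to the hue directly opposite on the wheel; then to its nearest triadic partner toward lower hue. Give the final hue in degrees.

+26° (analog 26° ↑): 358 + 26 = 384 → 384 − 360 = 24°
+120° (triadic ↑): 24 + 120 = 144°
+180° (complement): 144 + 180 = 324°
−120° (triadic ↓): 324 − 120 = 204°

204°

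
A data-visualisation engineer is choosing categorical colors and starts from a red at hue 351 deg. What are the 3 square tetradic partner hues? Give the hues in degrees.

A square tetradic scheme places four hues every 90°.
351 + 90 = 441 → 441 − 360 = 81°
351 + 180 = 531 → 531 − 360 = 171°
351 + 270 = 621 → 621 − 360 = 261°

81°, 171° and 261°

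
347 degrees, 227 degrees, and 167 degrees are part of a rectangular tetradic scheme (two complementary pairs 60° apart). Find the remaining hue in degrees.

47°

A rectangular tetradic uses two complementary pairs 60° apart: offsets 0°, 60°, 180°, 240°.
Among {167°, 227°, 347°}, 167° and 347° are a 180° pair.
The remaining hue 227° needs its own complement: 227 + 180 = 407 → 407 − 360 = 47°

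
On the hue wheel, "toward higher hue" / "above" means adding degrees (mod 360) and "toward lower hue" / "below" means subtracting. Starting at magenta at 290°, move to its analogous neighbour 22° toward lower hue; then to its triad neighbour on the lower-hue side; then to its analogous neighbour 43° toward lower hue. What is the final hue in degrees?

105°

290 − 22 = 268°   (analog 22° ↓)
268 − 120 = 148°   (triadic ↓)
148 − 43 = 105°   (analog 43° ↓)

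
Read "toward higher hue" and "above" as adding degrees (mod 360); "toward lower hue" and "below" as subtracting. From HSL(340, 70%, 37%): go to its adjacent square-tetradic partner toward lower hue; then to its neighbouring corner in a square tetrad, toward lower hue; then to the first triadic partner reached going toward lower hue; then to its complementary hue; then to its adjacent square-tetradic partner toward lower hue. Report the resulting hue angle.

130°

−90° (square ↓): 340 − 90 = 250°
−90° (square ↓): 250 − 90 = 160°
−120° (triadic ↓): 160 − 120 = 40°
+180° (complement): 40 + 180 = 220°
−90° (square ↓): 220 − 90 = 130°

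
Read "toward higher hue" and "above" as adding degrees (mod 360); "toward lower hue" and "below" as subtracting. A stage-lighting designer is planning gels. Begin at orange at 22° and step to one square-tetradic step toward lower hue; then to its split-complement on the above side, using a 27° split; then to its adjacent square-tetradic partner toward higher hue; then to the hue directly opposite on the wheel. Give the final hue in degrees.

−90° (square ↓): 22 − 90 = -68 → -68 + 360 = 292°
+207° (split-comp 27° ↑): 292 + 207 = 499 → 499 − 360 = 139°
+90° (square ↑): 139 + 90 = 229°
+180° (complement): 229 + 180 = 409 → 409 − 360 = 49°

49°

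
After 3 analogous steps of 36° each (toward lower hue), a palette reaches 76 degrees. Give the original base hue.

3 steps of 36° (toward lower hue) give a net shift of −108°.
Start = end − shift: 76 + 108 = 184°

184°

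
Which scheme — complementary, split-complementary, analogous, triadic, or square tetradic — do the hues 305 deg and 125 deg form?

complementary

Sort the hues: 125°, 305°.
Successive gaps around the wheel: 180°, 180°.
Two hues 180° apart are complementary.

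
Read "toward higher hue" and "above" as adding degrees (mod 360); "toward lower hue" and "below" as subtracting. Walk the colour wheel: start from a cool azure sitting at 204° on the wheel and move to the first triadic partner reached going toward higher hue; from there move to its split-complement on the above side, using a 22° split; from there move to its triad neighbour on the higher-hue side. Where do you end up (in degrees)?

286°

+120° (triadic ↑): 204 + 120 = 324°
+202° (split-comp 22° ↑): 324 + 202 = 526 → 526 − 360 = 166°
+120° (triadic ↑): 166 + 120 = 286°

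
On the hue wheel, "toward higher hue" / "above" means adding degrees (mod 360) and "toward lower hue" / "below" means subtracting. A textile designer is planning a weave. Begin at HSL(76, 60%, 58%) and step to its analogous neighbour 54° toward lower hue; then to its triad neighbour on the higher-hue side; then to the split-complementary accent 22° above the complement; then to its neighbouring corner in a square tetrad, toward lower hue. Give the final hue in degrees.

−54° (analog 54° ↓): 76 − 54 = 22°
+120° (triadic ↑): 22 + 120 = 142°
+202° (split-comp 22° ↑): 142 + 202 = 344°
−90° (square ↓): 344 − 90 = 254°

254°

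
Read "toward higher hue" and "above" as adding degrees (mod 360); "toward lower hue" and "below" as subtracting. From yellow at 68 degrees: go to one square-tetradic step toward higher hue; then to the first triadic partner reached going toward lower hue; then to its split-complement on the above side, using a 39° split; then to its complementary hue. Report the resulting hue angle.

+90° (square ↑): 68 + 90 = 158°
−120° (triadic ↓): 158 − 120 = 38°
+219° (split-comp 39° ↑): 38 + 219 = 257°
+180° (complement): 257 + 180 = 437 → 437 − 360 = 77°

77°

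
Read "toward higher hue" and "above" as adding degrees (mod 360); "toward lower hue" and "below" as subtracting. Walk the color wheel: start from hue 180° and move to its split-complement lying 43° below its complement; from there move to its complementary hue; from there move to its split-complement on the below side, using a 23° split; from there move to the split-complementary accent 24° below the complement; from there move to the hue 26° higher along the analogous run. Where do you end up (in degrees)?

116°

+137° (split-comp 43° ↓): 180 + 137 = 317°
+180° (complement): 317 + 180 = 497 → 497 − 360 = 137°
+157° (split-comp 23° ↓): 137 + 157 = 294°
+156° (split-comp 24° ↓): 294 + 156 = 450 → 450 − 360 = 90°
+26° (analog 26° ↑): 90 + 26 = 116°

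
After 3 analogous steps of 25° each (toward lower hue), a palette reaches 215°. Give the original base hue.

3 steps of 25° (toward lower hue) give a net shift of −75°.
Start = end − shift: 215 + 75 = 290°

290°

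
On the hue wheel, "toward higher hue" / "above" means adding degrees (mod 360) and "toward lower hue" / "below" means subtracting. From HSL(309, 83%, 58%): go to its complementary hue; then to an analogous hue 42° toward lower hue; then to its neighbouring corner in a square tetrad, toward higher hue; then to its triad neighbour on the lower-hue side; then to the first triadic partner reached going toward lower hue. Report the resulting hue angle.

+180° (complement): 309 + 180 = 489 → 489 − 360 = 129°
−42° (analog 42° ↓): 129 − 42 = 87°
+90° (square ↑): 87 + 90 = 177°
−120° (triadic ↓): 177 − 120 = 57°
−120° (triadic ↓): 57 − 120 = -63 → -63 + 360 = 297°

297°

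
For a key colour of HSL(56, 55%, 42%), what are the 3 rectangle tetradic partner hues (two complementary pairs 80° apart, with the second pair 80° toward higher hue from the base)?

A rectangular tetradic uses two complementary pairs 80° apart: offsets 0°, 80°, 180°, 260°.
56 + 80 = 136°
56 + 180 = 236°
56 + 260 = 316°

136°, 236° and 316°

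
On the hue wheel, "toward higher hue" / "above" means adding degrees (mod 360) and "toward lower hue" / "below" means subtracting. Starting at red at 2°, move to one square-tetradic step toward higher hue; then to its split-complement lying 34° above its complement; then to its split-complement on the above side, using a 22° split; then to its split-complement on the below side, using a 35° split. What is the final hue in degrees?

2 + 90 = 92°   (square ↑)
92 + 214 = 306°   (split-comp 34° ↑)
306 + 202 = 508 → 508 − 360 = 148°   (split-comp 22° ↑)
148 + 145 = 293°   (split-comp 35° ↓)

293°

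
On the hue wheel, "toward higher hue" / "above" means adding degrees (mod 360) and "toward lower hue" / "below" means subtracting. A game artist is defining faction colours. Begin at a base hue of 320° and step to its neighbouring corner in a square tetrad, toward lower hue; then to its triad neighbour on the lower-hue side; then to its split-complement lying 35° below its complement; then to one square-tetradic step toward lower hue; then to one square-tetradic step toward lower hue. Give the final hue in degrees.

320 − 90 = 230°   (square ↓)
230 − 120 = 110°   (triadic ↓)
110 + 145 = 255°   (split-comp 35° ↓)
255 − 90 = 165°   (square ↓)
165 − 90 = 75°   (square ↓)

75°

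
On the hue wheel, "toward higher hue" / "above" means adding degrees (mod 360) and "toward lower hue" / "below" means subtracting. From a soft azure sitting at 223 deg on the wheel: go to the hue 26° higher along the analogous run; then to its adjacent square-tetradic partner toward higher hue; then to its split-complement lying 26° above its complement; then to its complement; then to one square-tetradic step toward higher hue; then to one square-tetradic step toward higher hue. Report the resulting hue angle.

185°

analog 26° ↑ +26°: 223 + 26 = 249°
square ↑ +90°: 249 + 90 = 339°
split-comp 26° ↑ +206°: 339 + 206 = 545 → 545 − 360 = 185°
complement +180°: 185 + 180 = 365 → 365 − 360 = 5°
square ↑ +90°: 5 + 90 = 95°
square ↑ +90°: 95 + 90 = 185°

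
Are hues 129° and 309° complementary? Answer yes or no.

Angular distance: |129 − 309| = 180 = 180°.
Complementary requires 180°.

yes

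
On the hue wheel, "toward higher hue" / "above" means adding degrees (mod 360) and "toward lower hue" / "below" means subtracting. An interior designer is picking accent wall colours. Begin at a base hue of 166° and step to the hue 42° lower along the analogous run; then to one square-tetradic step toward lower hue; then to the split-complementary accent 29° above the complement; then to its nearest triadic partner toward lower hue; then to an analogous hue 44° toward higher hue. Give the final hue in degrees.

analog 42° ↓ −42°: 166 − 42 = 124°
square ↓ −90°: 124 − 90 = 34°
split-comp 29° ↑ +209°: 34 + 209 = 243°
triadic ↓ −120°: 243 − 120 = 123°
analog 44° ↑ +44°: 123 + 44 = 167°

167°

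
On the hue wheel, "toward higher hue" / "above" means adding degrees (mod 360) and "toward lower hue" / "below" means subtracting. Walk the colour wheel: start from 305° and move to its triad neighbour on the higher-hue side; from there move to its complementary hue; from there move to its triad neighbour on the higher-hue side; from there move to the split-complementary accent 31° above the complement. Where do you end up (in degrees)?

216°

+120° (triadic ↑): 305 + 120 = 425 → 425 − 360 = 65°
+180° (complement): 65 + 180 = 245°
+120° (triadic ↑): 245 + 120 = 365 → 365 − 360 = 5°
+211° (split-comp 31° ↑): 5 + 211 = 216°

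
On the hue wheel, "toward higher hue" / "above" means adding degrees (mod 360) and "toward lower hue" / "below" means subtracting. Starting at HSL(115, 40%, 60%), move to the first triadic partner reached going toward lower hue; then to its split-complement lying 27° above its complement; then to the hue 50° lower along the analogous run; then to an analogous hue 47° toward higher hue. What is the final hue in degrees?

199°

115 − 120 = -5 → -5 + 360 = 355°   (triadic ↓)
355 + 207 = 562 → 562 − 360 = 202°   (split-comp 27° ↑)
202 − 50 = 152°   (analog 50° ↓)
152 + 47 = 199°   (analog 47° ↑)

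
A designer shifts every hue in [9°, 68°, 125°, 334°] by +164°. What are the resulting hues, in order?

9 + 164 = 173°
68 + 164 = 232°
125 + 164 = 289°
334 + 164 = 498 → 498 − 360 = 138°

173°, 232°, 289°, 138°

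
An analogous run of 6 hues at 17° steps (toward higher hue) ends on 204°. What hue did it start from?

119°

5 steps of 17° (toward higher hue) give a net shift of +85°.
Start = end − shift: 204 − 85 = 119°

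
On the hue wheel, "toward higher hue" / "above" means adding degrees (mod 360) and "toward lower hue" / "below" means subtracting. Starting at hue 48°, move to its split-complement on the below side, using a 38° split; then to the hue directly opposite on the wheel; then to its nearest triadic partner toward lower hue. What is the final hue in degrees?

250°

split-comp 38° ↓ +142°: 48 + 142 = 190°
complement +180°: 190 + 180 = 370 → 370 − 360 = 10°
triadic ↓ −120°: 10 − 120 = -110 → -110 + 360 = 250°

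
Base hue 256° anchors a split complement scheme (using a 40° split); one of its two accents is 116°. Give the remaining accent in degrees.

36°

Split-complementary hues sit 40° either side of the complement.
Complement of the base 256°: 256 + 180 = 436 → 436 − 360 = 76°
The given accent 116° is 40° one side of 76°; the other accent sits 40° the other side: 76 − 40 = 36°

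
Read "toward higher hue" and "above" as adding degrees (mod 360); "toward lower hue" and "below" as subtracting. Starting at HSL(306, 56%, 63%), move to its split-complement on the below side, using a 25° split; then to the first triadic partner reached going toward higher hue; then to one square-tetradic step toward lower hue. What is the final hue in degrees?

131°

split-comp 25° ↓ +155°: 306 + 155 = 461 → 461 − 360 = 101°
triadic ↑ +120°: 101 + 120 = 221°
square ↓ −90°: 221 − 90 = 131°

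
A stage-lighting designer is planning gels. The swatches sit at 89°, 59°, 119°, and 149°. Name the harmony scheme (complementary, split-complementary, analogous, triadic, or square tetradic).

analogous

Sort the hues: 59°, 89°, 119°, 149°.
Successive gaps around the wheel: 30°, 30°, 30°, 270°.
A run of hues at equal small steps (30°) with one large closing gap is an analogous group.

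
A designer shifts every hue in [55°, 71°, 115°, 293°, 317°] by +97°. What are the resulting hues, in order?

152°, 168°, 212°, 30°, 54°

55 + 97 = 152°
71 + 97 = 168°
115 + 97 = 212°
293 + 97 = 390 → 390 − 360 = 30°
317 + 97 = 414 → 414 − 360 = 54°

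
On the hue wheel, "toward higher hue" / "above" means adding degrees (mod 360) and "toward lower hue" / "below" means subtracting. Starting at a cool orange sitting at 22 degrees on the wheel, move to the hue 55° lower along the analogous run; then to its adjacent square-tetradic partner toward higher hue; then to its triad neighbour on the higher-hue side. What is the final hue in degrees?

analog 55° ↓ −55°: 22 − 55 = -33 → -33 + 360 = 327°
square ↑ +90°: 327 + 90 = 417 → 417 − 360 = 57°
triadic ↑ +120°: 57 + 120 = 177°

177°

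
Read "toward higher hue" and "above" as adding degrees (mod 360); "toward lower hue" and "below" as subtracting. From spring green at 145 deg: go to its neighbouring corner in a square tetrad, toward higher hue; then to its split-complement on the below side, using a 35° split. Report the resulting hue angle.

20°

square ↑ +90°: 145 + 90 = 235°
split-comp 35° ↓ +145°: 235 + 145 = 380 → 380 − 360 = 20°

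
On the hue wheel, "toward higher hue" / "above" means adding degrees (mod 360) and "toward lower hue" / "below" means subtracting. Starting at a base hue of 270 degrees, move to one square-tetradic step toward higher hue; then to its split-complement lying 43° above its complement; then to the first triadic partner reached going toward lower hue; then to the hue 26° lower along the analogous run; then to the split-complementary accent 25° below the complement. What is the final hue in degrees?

232°

+90° (square ↑): 270 + 90 = 360 → 360 − 360 = 0°
+223° (split-comp 43° ↑): 0 + 223 = 223°
−120° (triadic ↓): 223 − 120 = 103°
−26° (analog 26° ↓): 103 − 26 = 77°
+155° (split-comp 25° ↓): 77 + 155 = 232°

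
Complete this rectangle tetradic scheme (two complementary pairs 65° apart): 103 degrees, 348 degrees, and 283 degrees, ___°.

168°

A rectangular tetradic uses two complementary pairs 65° apart: offsets 0°, 65°, 180°, 245°.
Among {103°, 283°, 348°}, 283° and 103° are a 180° pair.
The remaining hue 348° needs its own complement: 348 + 180 = 528 → 528 − 360 = 168°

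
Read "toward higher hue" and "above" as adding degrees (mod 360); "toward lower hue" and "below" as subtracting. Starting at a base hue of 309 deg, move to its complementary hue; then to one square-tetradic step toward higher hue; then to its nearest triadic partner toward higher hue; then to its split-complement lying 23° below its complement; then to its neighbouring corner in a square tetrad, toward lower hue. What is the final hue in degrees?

complement +180°: 309 + 180 = 489 → 489 − 360 = 129°
square ↑ +90°: 129 + 90 = 219°
triadic ↑ +120°: 219 + 120 = 339°
split-comp 23° ↓ +157°: 339 + 157 = 496 → 496 − 360 = 136°
square ↓ −90°: 136 − 90 = 46°

46°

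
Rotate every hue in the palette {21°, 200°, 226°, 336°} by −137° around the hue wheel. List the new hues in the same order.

244°, 63°, 89°, 199°

21 − 137 = -116 → -116 + 360 = 244°
200 − 137 = 63°
226 − 137 = 89°
336 − 137 = 199°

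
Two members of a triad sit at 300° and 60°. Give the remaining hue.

180°

A triad spaces three hues 120° apart.
The full set is {60°, 180°, 300°}.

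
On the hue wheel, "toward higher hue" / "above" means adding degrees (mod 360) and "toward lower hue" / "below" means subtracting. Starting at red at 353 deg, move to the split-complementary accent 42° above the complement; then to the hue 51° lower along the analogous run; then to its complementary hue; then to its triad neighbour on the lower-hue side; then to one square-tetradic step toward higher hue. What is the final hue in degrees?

+222° (split-comp 42° ↑): 353 + 222 = 575 → 575 − 360 = 215°
−51° (analog 51° ↓): 215 − 51 = 164°
+180° (complement): 164 + 180 = 344°
−120° (triadic ↓): 344 − 120 = 224°
+90° (square ↑): 224 + 90 = 314°

314°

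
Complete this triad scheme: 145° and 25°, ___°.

265°

A triad places three hues 120° apart.
The full set through 25° is {25°, 145°, 265°}.
Given {25°, 145°}, the missing hue is 265°.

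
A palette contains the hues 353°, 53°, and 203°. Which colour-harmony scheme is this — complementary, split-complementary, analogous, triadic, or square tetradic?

Sort the hues: 53°, 203°, 353°.
Successive gaps around the wheel: 150°, 150°, 60°.
Two 150° gaps and one 60° gap — a base hue opposite a pair of accents 30° either side of its complement — is the split-complementary pattern.

split-complementary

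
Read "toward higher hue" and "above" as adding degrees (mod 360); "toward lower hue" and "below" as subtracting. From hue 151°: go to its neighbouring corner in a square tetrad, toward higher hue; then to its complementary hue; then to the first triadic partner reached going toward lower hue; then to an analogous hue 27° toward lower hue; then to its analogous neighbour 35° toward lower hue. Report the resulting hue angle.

square ↑ +90°: 151 + 90 = 241°
complement +180°: 241 + 180 = 421 → 421 − 360 = 61°
triadic ↓ −120°: 61 − 120 = -59 → -59 + 360 = 301°
analog 27° ↓ −27°: 301 − 27 = 274°
analog 35° ↓ −35°: 274 − 35 = 239°

239°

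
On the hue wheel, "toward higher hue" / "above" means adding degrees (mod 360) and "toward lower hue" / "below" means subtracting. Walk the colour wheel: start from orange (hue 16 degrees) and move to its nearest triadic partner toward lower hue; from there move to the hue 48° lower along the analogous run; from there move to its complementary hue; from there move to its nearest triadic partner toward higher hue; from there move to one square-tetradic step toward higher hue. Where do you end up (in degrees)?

16 − 120 = -104 → -104 + 360 = 256°   (triadic ↓)
256 − 48 = 208°   (analog 48° ↓)
208 + 180 = 388 → 388 − 360 = 28°   (complement)
28 + 120 = 148°   (triadic ↑)
148 + 90 = 238°   (square ↑)

238°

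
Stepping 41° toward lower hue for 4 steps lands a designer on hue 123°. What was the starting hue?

287°

4 steps of 41° (toward lower hue) give a net shift of −164°.
Start = end − shift: 123 + 164 = 287°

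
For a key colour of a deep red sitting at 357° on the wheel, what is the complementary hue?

The complement sits 180° across the wheel.
357 + 180 = 537 → 537 − 360 = 177°

177°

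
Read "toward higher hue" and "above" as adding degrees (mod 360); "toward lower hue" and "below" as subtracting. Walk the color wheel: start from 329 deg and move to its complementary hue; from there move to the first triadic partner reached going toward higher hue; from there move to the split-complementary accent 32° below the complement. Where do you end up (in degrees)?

+180° (complement): 329 + 180 = 509 → 509 − 360 = 149°
+120° (triadic ↑): 149 + 120 = 269°
+148° (split-comp 32° ↓): 269 + 148 = 417 → 417 − 360 = 57°

57°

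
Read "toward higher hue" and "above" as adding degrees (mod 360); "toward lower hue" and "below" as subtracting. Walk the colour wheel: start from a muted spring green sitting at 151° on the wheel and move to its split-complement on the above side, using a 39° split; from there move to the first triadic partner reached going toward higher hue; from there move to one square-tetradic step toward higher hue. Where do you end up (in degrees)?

220°

split-comp 39° ↑ +219°: 151 + 219 = 370 → 370 − 360 = 10°
triadic ↑ +120°: 10 + 120 = 130°
square ↑ +90°: 130 + 90 = 220°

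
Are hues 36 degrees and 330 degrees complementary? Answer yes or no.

no

Angular distance: |36 − 330| = 294; shorter arc = 360 − 294 = 66°.
Complementary requires 180°.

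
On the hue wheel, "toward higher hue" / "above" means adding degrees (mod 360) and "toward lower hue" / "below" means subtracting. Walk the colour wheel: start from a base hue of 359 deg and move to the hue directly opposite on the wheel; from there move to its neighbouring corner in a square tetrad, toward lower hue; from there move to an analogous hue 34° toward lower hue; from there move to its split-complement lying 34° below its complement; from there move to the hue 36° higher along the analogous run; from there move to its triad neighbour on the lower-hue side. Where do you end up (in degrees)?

117°

complement +180°: 359 + 180 = 539 → 539 − 360 = 179°
square ↓ −90°: 179 − 90 = 89°
analog 34° ↓ −34°: 89 − 34 = 55°
split-comp 34° ↓ +146°: 55 + 146 = 201°
analog 36° ↑ +36°: 201 + 36 = 237°
triadic ↓ −120°: 237 − 120 = 117°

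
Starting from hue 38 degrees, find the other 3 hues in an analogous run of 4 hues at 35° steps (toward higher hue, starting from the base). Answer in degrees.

Analogous hues sit every 35° along the wheel.
38 + 35 = 73°
38 + 70 = 108°
38 + 105 = 143°

73°, 108°, and 143°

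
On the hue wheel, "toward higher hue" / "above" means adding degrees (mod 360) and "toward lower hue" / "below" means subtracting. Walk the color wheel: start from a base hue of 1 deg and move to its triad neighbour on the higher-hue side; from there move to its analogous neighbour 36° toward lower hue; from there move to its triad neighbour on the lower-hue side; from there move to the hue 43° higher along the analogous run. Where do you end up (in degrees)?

+120° (triadic ↑): 1 + 120 = 121°
−36° (analog 36° ↓): 121 − 36 = 85°
−120° (triadic ↓): 85 − 120 = -35 → -35 + 360 = 325°
+43° (analog 43° ↑): 325 + 43 = 368 → 368 − 360 = 8°

8°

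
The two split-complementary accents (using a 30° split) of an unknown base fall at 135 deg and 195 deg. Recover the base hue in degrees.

345°

The accents sit 30° either side of the complement, so the complement is their short-arc midpoint on the wheel.
Short-arc midpoint of 135° and 195°: 165°.
Base is 180° from the complement: 165 − 180 = -15 → -15 + 360 = 345°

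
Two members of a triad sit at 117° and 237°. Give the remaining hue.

A triad spaces three hues 120° apart.
The full set is {117°, 237°, 357°}.

357°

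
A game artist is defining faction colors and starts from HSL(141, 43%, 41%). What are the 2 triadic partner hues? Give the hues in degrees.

261° and 21°

A triad places three hues 120° apart.
141 + 120 = 261°
141 + 240 = 381 → 381 − 360 = 21°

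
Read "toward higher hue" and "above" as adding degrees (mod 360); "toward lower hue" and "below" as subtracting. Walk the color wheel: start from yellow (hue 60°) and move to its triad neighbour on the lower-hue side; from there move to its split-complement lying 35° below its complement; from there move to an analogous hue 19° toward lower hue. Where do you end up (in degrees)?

66°

triadic ↓ −120°: 60 − 120 = -60 → -60 + 360 = 300°
split-comp 35° ↓ +145°: 300 + 145 = 445 → 445 − 360 = 85°
analog 19° ↓ −19°: 85 − 19 = 66°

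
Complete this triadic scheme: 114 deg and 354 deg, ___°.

A triad places three hues 120° apart.
The full set through 114° is {114°, 234°, 354°}.
Given {114°, 354°}, the missing hue is 234°.

234°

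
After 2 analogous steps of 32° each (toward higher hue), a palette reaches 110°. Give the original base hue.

46°

2 steps of 32° (toward higher hue) give a net shift of +64°.
Start = end − shift: 110 − 64 = 46°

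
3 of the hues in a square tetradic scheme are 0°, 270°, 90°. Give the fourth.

180°

A square tetradic scheme places four hues every 90°.
The full set through 0° is {0°, 90°, 180°, 270°}.
Given {0°, 90°, 270°}, the missing hue is 180°.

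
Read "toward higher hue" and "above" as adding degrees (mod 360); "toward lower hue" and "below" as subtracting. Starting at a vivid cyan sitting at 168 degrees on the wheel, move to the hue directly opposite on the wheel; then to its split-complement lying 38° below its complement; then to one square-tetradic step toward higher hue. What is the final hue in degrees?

+180° (complement): 168 + 180 = 348°
+142° (split-comp 38° ↓): 348 + 142 = 490 → 490 − 360 = 130°
+90° (square ↑): 130 + 90 = 220°

220°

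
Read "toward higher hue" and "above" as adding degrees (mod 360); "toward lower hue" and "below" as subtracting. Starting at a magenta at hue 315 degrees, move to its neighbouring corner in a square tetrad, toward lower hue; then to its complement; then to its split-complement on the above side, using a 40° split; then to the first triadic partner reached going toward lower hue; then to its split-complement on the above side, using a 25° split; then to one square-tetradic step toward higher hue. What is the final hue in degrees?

80°

square ↓ −90°: 315 − 90 = 225°
complement +180°: 225 + 180 = 405 → 405 − 360 = 45°
split-comp 40° ↑ +220°: 45 + 220 = 265°
triadic ↓ −120°: 265 − 120 = 145°
split-comp 25° ↑ +205°: 145 + 205 = 350°
square ↑ +90°: 350 + 90 = 440 → 440 − 360 = 80°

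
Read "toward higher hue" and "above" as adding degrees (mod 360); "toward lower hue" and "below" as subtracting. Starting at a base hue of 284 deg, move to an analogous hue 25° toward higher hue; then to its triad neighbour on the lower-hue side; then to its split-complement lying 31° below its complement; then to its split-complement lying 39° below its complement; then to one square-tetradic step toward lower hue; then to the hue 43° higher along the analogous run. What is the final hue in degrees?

72°

analog 25° ↑ +25°: 284 + 25 = 309°
triadic ↓ −120°: 309 − 120 = 189°
split-comp 31° ↓ +149°: 189 + 149 = 338°
split-comp 39° ↓ +141°: 338 + 141 = 479 → 479 − 360 = 119°
square ↓ −90°: 119 − 90 = 29°
analog 43° ↑ +43°: 29 + 43 = 72°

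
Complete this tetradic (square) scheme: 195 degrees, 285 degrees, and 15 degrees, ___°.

105°

A square tetradic scheme places four hues every 90°.
The full set through 15° is {15°, 105°, 195°, 285°}.
Given {15°, 195°, 285°}, the missing hue is 105°.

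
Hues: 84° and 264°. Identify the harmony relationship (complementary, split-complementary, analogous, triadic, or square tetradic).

complementary

Sort the hues: 84°, 264°.
Successive gaps around the wheel: 180°, 180°.
Two hues 180° apart are complementary.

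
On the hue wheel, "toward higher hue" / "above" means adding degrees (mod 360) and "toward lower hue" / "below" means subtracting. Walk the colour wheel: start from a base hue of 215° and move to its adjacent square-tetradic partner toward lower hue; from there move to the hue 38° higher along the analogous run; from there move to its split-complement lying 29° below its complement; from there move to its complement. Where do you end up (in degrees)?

134°

−90° (square ↓): 215 − 90 = 125°
+38° (analog 38° ↑): 125 + 38 = 163°
+151° (split-comp 29° ↓): 163 + 151 = 314°
+180° (complement): 314 + 180 = 494 → 494 − 360 = 134°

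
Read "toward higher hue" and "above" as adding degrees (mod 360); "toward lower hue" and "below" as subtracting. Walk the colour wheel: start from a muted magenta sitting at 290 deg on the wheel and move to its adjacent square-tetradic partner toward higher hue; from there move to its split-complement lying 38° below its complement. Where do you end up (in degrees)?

162°

+90° (square ↑): 290 + 90 = 380 → 380 − 360 = 20°
+142° (split-comp 38° ↓): 20 + 142 = 162°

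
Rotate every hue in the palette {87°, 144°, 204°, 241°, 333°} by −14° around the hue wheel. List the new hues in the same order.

87 − 14 = 73°
144 − 14 = 130°
204 − 14 = 190°
241 − 14 = 227°
333 − 14 = 319°

73°, 130°, 190°, 227°, 319°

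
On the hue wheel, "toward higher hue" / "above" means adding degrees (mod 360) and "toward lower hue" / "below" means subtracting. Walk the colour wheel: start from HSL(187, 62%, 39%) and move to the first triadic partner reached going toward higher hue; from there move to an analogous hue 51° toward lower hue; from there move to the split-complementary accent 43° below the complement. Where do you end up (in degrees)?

33°

+120° (triadic ↑): 187 + 120 = 307°
−51° (analog 51° ↓): 307 − 51 = 256°
+137° (split-comp 43° ↓): 256 + 137 = 393 → 393 − 360 = 33°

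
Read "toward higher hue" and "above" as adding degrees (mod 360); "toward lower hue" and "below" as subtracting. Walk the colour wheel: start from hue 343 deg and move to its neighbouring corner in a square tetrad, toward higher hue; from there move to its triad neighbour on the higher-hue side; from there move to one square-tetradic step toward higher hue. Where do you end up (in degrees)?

+90° (square ↑): 343 + 90 = 433 → 433 − 360 = 73°
+120° (triadic ↑): 73 + 120 = 193°
+90° (square ↑): 193 + 90 = 283°

283°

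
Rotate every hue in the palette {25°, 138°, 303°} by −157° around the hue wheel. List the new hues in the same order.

228°, 341°, 146°

25 − 157 = -132 → -132 + 360 = 228°
138 − 157 = -19 → -19 + 360 = 341°
303 − 157 = 146°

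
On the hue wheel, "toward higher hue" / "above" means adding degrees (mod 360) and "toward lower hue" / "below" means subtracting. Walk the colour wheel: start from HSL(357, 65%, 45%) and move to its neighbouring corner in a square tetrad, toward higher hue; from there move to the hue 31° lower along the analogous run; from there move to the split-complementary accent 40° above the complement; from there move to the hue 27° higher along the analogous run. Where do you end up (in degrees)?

square ↑ +90°: 357 + 90 = 447 → 447 − 360 = 87°
analog 31° ↓ −31°: 87 − 31 = 56°
split-comp 40° ↑ +220°: 56 + 220 = 276°
analog 27° ↑ +27°: 276 + 27 = 303°

303°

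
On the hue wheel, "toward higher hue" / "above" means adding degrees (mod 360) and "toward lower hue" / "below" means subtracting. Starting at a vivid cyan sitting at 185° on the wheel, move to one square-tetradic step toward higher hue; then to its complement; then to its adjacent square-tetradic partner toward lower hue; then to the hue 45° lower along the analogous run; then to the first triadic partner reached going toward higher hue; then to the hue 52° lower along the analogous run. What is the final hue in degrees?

28°

square ↑ +90°: 185 + 90 = 275°
complement +180°: 275 + 180 = 455 → 455 − 360 = 95°
square ↓ −90°: 95 − 90 = 5°
analog 45° ↓ −45°: 5 − 45 = -40 → -40 + 360 = 320°
triadic ↑ +120°: 320 + 120 = 440 → 440 − 360 = 80°
analog 52° ↓ −52°: 80 − 52 = 28°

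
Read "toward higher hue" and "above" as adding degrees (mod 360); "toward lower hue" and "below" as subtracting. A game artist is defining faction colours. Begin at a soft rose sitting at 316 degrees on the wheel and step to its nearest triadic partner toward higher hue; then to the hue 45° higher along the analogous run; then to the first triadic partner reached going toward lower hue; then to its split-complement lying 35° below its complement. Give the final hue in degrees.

triadic ↑ +120°: 316 + 120 = 436 → 436 − 360 = 76°
analog 45° ↑ +45°: 76 + 45 = 121°
triadic ↓ −120°: 121 − 120 = 1°
split-comp 35° ↓ +145°: 1 + 145 = 146°

146°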